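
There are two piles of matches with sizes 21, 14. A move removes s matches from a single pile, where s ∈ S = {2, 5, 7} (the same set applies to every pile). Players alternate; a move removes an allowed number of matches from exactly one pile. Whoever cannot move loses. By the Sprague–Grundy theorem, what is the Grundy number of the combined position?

All piles use S = {2, 5, 7}:
G(0) = 0
G(1) = mex{} = 0
G(2) = mex{0} = 1
G(3) = mex{0} = 1
G(4) = mex{1} = 0
G(5) = mex{1,0} = 2
G(6) = mex{0,0} = 1
G(7) = mex{2,1,0} = 3
G(8) = mex{1,1,0} = 2
G(9) = mex{3,0,1} = 2
G(10) = mex{2,2,1} = 0
G(11) = mex{2,1,0} = 3
G(12) = mex{0,3,2} = 1
G(13) = mex{3,2,1} = 0
G(14) = mex{1,2,3} = 0
G(15) = mex{0,0,2} = 1
G(16) = mex{0,3,2} = 1
G(17) = mex{1,1,0} = 2
G(18) = mex{1,0,3} = 2
G(19) = mex{2,0,1} = 3
G(20) = mex{2,1,0} = 3
G(21) = mex{3,1,0} = 2
Pile A: G(21) = 2.
Pile B: G(14) = 0.
Combined Grundy value = 2 ⊕ 0 = 2.

2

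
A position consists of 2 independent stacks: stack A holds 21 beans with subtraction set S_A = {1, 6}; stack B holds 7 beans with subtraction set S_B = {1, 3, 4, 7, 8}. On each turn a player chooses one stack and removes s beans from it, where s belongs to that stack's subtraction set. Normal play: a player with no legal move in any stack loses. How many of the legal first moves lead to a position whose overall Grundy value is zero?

Stack A, S = {1, 6}:
G(0) = 0
G(1) = mex{0} = 1
G(2) = mex{1} = 0
G(3) = mex{0} = 1
G(4) = mex{1} = 0
G(5) = mex{0} = 1
G(6) = mex{1,0} = 2
G(7) = mex{2,1} = 0
G(8) = mex{0,0} = 1
G(9) = mex{1,1} = 0
G(10) = mex{0,0} = 1
G(11) = mex{1,1} = 0
G(12) = mex{0,2} = 1
G(13) = mex{1,0} = 2
G(14) = mex{2,1} = 0
G(15) = mex{0,0} = 1
G(16) = mex{1,1} = 0
G(17) = mex{0,0} = 1
G(18) = mex{1,1} = 0
G(19) = mex{0,2} = 1
G(20) = mex{1,0} = 2
G(21) = mex{2,1} = 0
G_A(21) = 0.
Stack B, S = {1, 3, 4, 7, 8}:
G(0) = 0
G(1) = mex{0} = 1
G(2) = mex{1} = 0
G(3) = mex{0,0} = 1
G(4) = mex{1,1,0} = 2
G(5) = mex{2,0,1} = 3
G(6) = mex{3,1,0} = 2
G(7) = mex{2,2,1,0} = 3
G_B(7) = 3.
Combined Grundy value = 0 ⊕ 3 = 3.
A winning move leaves total XOR = 0, i.e. changes one component's Grundy value g to g ⊕ X where X is the current total.
Stack A: need g' = 0⊕3 = 3. Options: 21−1→G=2, 21−6→G=1. Hits: 0.
Stack B: need g' = 3⊕3 = 0. Options: 7−1→G=2, 7−3→G=2, 7−4→G=1, 7−7→G=0. Hits: 1.

1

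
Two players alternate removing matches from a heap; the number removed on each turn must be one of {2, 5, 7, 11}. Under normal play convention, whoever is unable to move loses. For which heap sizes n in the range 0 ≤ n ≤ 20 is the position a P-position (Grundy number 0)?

G(0) = 0
G(1) = mex{} = 0
G(2) = mex{0} = 1
G(3) = mex{0} = 1
G(4) = mex{1} = 0
G(5) = mex{1,0} = 2
G(6) = mex{0,0} = 1
G(7) = mex{2,1,0} = 3
G(8) = mex{1,1,0} = 2
G(9) = mex{3,0,1} = 2
G(10) = mex{2,2,1} = 0
G(11) = mex{2,1,0,0} = 3
G(12) = mex{0,3,2,0} = 1
G(13) = mex{3,2,1,1} = 0
G(14) = mex{1,2,3,1} = 0
G(15) = mex{0,0,2,0} = 1
G(16) = mex{0,3,2,2} = 1
G(17) = mex{1,1,0,1} = 2
G(18) = mex{1,0,3,3} = 2
G(19) = mex{2,0,1,2} = 3
G(20) = mex{2,1,0,2} = 3
P-positions are exactly the n with G(n) = 0.

0, 1, 4, 10, 13, 14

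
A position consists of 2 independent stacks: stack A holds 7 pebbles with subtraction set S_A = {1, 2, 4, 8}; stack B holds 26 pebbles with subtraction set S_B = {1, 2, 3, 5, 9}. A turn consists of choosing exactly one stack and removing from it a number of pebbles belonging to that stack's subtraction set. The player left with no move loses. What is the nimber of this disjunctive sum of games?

3

Stack A, S = {1, 2, 4, 8}:
n : 0 1 2 3 4 5 6 7
G : 0 1 2 0 1 2 0 1
G_A(7) = 1.
Stack B, S = {1, 2, 3, 5, 9}:
n :  0  1  2  3  4  5  6  7  8  9 10 11 12 13 14 15 16 17 18 19 20 21 22 23 24 25 26
G :  0  1  2  3  0  1  2  3  0  1  2  3  0  1  2  3  0  1  2  3  0  1  2  3  0  1  2
G_B(26) = 2.
Combined Grundy value = 1 ⊕ 2 = 3.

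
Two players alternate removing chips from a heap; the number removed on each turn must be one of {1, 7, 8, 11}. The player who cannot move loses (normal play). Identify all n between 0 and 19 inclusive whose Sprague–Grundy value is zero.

0, 2, 4, 6, 16, 18

n :  0  1  2  3  4  5  6  7  8  9 10 11 12 13 14 15 16 17 18 19
G :  0  1  0  1  0  1  0  1  2  3  2  3  2  3  2  3  0  1  0  1
P-positions are exactly the n with G(n) = 0.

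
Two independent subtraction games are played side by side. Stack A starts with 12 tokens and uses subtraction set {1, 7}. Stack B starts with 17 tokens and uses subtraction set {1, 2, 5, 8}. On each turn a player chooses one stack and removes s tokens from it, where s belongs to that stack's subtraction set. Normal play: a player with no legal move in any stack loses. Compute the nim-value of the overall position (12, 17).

2

Stack A, S = {1, 7}:
n :  0  1  2  3  4  5  6  7  8  9 10 11 12
G :  0  1  0  1  0  1  0  1  0  1  0  1  0
G_A(12) = 0.
Stack B, S = {1, 2, 5, 8}:
G(0) = 0
G(1) = mex{0} = 1
G(2) = mex{1,0} = 2
G(3) = mex{2,1} = 0
G(4) = mex{0,2} = 1
G(5) = mex{1,0,0} = 2
G(6) = mex{2,1,1} = 0
G(7) = mex{0,2,2} = 1
G(8) = mex{1,0,0,0} = 2
G(9) = mex{2,1,1,1} = 0
G(10) = mex{0,2,2,2} = 1
G(11) = mex{1,0,0,0} = 2
G(12) = mex{2,1,1,1} = 0
G(13) = mex{0,2,2,2} = 1
G(14) = mex{1,0,0,0} = 2
G(15) = mex{2,1,1,1} = 0
G(16) = mex{0,2,2,2} = 1
G(17) = mex{1,0,0,0} = 2
G_B(17) = 2.
Combined Grundy value = 0 ⊕ 2 = 2.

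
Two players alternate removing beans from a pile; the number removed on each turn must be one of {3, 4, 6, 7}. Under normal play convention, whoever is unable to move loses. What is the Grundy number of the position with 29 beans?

G(0) = 0
G(1) = mex{} = 0
G(2) = mex{} = 0
G(3) = mex{0} = 1
G(4) = mex{0,0} = 1
G(5) = mex{0,0} = 1
G(6) = mex{1,0,0} = 2
G(7) = mex{1,1,0,0} = 2
G(8) = mex{1,1,0,0} = 2
G(9) = mex{2,1,1,0} = 3
G(10) = mex{2,2,1,1} = 0
G(11) = mex{2,2,1,1} = 0
G(12) = mex{3,2,2,1} = 0
G(13) = mex{0,3,2,2} = 1
G(14) = mex{0,0,2,2} = 1
G(15) = mex{0,0,3,2} = 1
G(16) = mex{1,0,0,3} = 2
G(17) = mex{1,1,0,0} = 2
G(18) = mex{1,1,0,0} = 2
G(19) = mex{2,1,1,0} = 3
G(20) = mex{2,2,1,1} = 0
G(21) = mex{2,2,1,1} = 0
G(22) = mex{3,2,2,1} = 0
G(23) = mex{0,3,2,2} = 1
G(24) = mex{0,0,2,2} = 1
G(25) = mex{0,0,3,2} = 1
G(26) = mex{1,0,0,3} = 2
G(27) = mex{1,1,0,0} = 2
G(28) = mex{1,1,0,0} = 2
G(29) = mex{2,1,1,0} = 3

3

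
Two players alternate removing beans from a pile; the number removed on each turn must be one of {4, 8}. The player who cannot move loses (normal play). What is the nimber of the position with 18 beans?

n :  0  1  2  3  4  5  6  7  8  9 10 11 12 13 14 15 16 17 18
G :  0  0  0  0  1  1  1  1  2  2  2  2  0  0  0  0  1  1  1

1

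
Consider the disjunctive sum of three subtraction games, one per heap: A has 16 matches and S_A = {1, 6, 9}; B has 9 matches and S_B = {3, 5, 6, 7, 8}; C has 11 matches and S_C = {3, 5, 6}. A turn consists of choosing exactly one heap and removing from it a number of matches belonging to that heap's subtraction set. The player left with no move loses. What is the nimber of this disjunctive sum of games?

1

Heap A, S = {1, 6, 9}:
n :  0  1  2  3  4  5  6  7  8  9 10 11 12 13 14 15 16
G :  0  1  0  1  0  1  2  0  1  2  3  2  0  1  0  1  2
G_A(16) = 2.
Heap B, S = {3, 5, 6, 7, 8}:
G(0) = 0
G(1) = mex{} = 0
G(2) = mex{} = 0
G(3) = mex{0} = 1
G(4) = mex{0} = 1
G(5) = mex{0,0} = 1
G(6) = mex{1,0,0} = 2
G(7) = mex{1,0,0,0} = 2
G(8) = mex{1,1,0,0,0} = 2
G(9) = mex{2,1,1,0,0} = 3
G_B(9) = 3.
Heap C, S = {3, 5, 6}:
G(0) = 0
G(1) = mex{} = 0
G(2) = mex{} = 0
G(3) = mex{0} = 1
G(4) = mex{0} = 1
G(5) = mex{0,0} = 1
G(6) = mex{1,0,0} = 2
G(7) = mex{1,0,0} = 2
G(8) = mex{1,1,0} = 2
G(9) = mex{2,1,1} = 0
G(10) = mex{2,1,1} = 0
G(11) = mex{2,2,1} = 0
G_C(11) = 0.
Combined Grundy value = 2 ⊕ 3 ⊕ 0 = 1.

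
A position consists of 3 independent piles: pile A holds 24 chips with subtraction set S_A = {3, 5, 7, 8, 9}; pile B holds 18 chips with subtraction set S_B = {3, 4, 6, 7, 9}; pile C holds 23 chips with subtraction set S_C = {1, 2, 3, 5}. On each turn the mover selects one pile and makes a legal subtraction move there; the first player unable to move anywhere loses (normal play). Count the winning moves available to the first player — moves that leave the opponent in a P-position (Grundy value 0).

Pile A, S = {3, 5, 7, 8, 9}:
n :  0  1  2  3  4  5  6  7  8  9 10 11 12 13 14 15 16 17 18 19 20 21 22 23 24
G :  0  0  0  1  1  1  2  2  2  3  3  3  0  0  0  1  1  1  2  2  2  3  3  3  0
G_A(24) = 0.
Pile B, S = {3, 4, 6, 7, 9}:
G(0) = 0
G(1) = mex{} = 0
G(2) = mex{} = 0
G(3) = mex{0} = 1
G(4) = mex{0,0} = 1
G(5) = mex{0,0} = 1
G(6) = mex{1,0,0} = 2
G(7) = mex{1,1,0,0} = 2
G(8) = mex{1,1,0,0} = 2
G(9) = mex{2,1,1,0,0} = 3
G(10) = mex{2,2,1,1,0} = 3
G(11) = mex{2,2,1,1,0} = 3
G(12) = mex{3,2,2,1,1} = 0
G(13) = mex{3,3,2,2,1} = 0
G(14) = mex{3,3,2,2,1} = 0
G(15) = mex{0,3,3,2,2} = 1
G(16) = mex{0,0,3,3,2} = 1
G(17) = mex{0,0,3,3,2} = 1
G(18) = mex{1,0,0,3,3} = 2
G_B(18) = 2.
Pile C, S = {1, 2, 3, 5}:
G(0) = 0
G(1) = mex{0} = 1
G(2) = mex{1,0} = 2
G(3) = mex{2,1,0} = 3
G(4) = mex{3,2,1} = 0
G(5) = mex{0,3,2,0} = 1
G(6) = mex{1,0,3,1} = 2
G(7) = mex{2,1,0,2} = 3
G(8) = mex{3,2,1,3} = 0
G(9) = mex{0,3,2,0} = 1
G(10) = mex{1,0,3,1} = 2
G(11) = mex{2,1,0,2} = 3
G(12) = mex{3,2,1,3} = 0
G(13) = mex{0,3,2,0} = 1
G(14) = mex{1,0,3,1} = 2
G(15) = mex{2,1,0,2} = 3
G(16) = mex{3,2,1,3} = 0
G(17) = mex{0,3,2,0} = 1
G(18) = mex{1,0,3,1} = 2
G(19) = mex{2,1,0,2} = 3
G(20) = mex{3,2,1,3} = 0
G(21) = mex{0,3,2,0} = 1
G(22) = mex{1,0,3,1} = 2
G(23) = mex{2,1,0,2} = 3
G_C(23) = 3.
Combined Grundy value = 0 ⊕ 2 ⊕ 3 = 1.
A winning move leaves total XOR = 0, i.e. changes one component's Grundy value g to g ⊕ X where X is the current total.
Pile A: need g' = 0⊕1 = 1. Options: 24−3→G=3, 24−5→G=2, 24−7→G=1, 24−8→G=1, 24−9→G=1. Hits: 3.
Pile B: need g' = 2⊕1 = 3. Options: 18−3→G=1, 18−4→G=0, 18−6→G=0, 18−7→G=3, 18−9→G=3. Hits: 2.
Pile C: need g' = 3⊕1 = 2. Options: 23−1→G=2, 23−2→G=1, 23−3→G=0, 23−5→G=2. Hits: 2.

7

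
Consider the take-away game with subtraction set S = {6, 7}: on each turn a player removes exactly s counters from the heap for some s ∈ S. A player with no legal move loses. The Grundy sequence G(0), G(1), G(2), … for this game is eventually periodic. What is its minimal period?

13

n :  0  1  2  3  4  5  6  7  8  9 10 11 12 13 14 15 16 17 18 19 20 21 22 23 24 25 26 27
G :  0  0  0  0  0  0  1  1  1  1  1  1  2  0  0  0  0  0  0  1  1  1  1  1  1  2  0  0
G(n+13) = G(n) holds for n = 0,…,6 (a full window of length max(S) = 7), so the sequence is purely periodic with period 13.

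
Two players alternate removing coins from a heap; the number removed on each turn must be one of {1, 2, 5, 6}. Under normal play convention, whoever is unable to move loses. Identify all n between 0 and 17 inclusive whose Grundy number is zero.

n :  0  1  2  3  4  5  6  7  8  9 10 11 12 13 14 15 16 17
G :  0  1  2  0  1  2  3  0  1  2  0  1  2  3  0  1  2  0
P-positions are exactly the n with G(n) = 0.

0, 3, 7, 10, 14, 17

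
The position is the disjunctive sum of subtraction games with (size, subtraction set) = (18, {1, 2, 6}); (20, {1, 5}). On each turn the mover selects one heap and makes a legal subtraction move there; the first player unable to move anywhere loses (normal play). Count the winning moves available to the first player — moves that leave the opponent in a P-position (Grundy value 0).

3

Heap A, S = {1, 2, 6}:
n :  0  1  2  3  4  5  6  7  8  9 10 11 12 13 14 15 16 17 18
G :  0  1  2  0  1  2  3  0  1  2  0  1  2  3  0  1  2  0  1
G_A(18) = 1.
Heap B, S = {1, 5}:
n :  0  1  2  3  4  5  6  7  8  9 10 11 12 13 14 15 16 17 18 19 20
G :  0  1  0  1  0  1  0  1  0  1  0  1  0  1  0  1  0  1  0  1  0
G_B(20) = 0.
Combined Grundy value = 1 ⊕ 0 = 1.
A winning move leaves total XOR = 0, i.e. changes one component's Grundy value g to g ⊕ X where X is the current total.
Heap A: need g' = 1⊕1 = 0. Options: 18−1→G=0, 18−2→G=2, 18−6→G=2. Hits: 1.
Heap B: need g' = 0⊕1 = 1. Options: 20−1→G=1, 20−5→G=1. Hits: 2.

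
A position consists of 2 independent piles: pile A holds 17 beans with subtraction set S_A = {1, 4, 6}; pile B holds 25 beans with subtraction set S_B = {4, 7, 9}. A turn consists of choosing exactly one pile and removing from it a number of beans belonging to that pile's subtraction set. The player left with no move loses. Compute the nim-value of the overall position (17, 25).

Pile A, S = {1, 4, 6}:
n :  0  1  2  3  4  5  6  7  8  9 10 11 12 13 14 15 16 17
G :  0  1  0  1  2  0  1  0  1  2  0  1  0  1  2  0  1  0
G_A(17) = 0.
Pile B, S = {4, 7, 9}:
n :  0  1  2  3  4  5  6  7  8  9 10 11 12 13 14 15 16 17 18 19 20 21 22 23 24 25
G :  0  0  0  0  1  1  1  1  2  2  2  2  3  0  0  0  0  1  1  1  1  2  2  2  2  3
G_B(25) = 3.
Combined Grundy value = 0 ⊕ 3 = 3.

3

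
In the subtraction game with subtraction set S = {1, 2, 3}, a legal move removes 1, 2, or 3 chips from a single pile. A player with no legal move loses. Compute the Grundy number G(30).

G(0) = 0
G(1) = mex{0} = 1
G(2) = mex{1,0} = 2
G(3) = mex{2,1,0} = 3
G(4) = mex{3,2,1} = 0
G(5) = mex{0,3,2} = 1
G(6) = mex{1,0,3} = 2
G(7) = mex{2,1,0} = 3
G(8) = mex{3,2,1} = 0
G(9) = mex{0,3,2} = 1
G(10) = mex{1,0,3} = 2
G(11) = mex{2,1,0} = 3
G(12) = mex{3,2,1} = 0
G(13) = mex{0,3,2} = 1
G(14) = mex{1,0,3} = 2
G(15) = mex{2,1,0} = 3
G(16) = mex{3,2,1} = 0
G(17) = mex{0,3,2} = 1
G(18) = mex{1,0,3} = 2
G(19) = mex{2,1,0} = 3
G(20) = mex{3,2,1} = 0
G(21) = mex{0,3,2} = 1
G(22) = mex{1,0,3} = 2
G(23) = mex{2,1,0} = 3
G(24) = mex{3,2,1} = 0
G(25) = mex{0,3,2} = 1
G(26) = mex{1,0,3} = 2
G(27) = mex{2,1,0} = 3
G(28) = mex{3,2,1} = 0
G(29) = mex{0,3,2} = 1
G(30) = mex{1,0,3} = 2

2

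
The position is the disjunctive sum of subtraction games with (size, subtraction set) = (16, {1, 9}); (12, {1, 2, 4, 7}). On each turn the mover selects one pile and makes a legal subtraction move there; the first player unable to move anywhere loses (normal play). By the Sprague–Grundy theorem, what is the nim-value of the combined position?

Pile A, S = {1, 9}:
G(0) = 0
G(1) = mex{0} = 1
G(2) = mex{1} = 0
G(3) = mex{0} = 1
G(4) = mex{1} = 0
G(5) = mex{0} = 1
G(6) = mex{1} = 0
G(7) = mex{0} = 1
G(8) = mex{1} = 0
G(9) = mex{0,0} = 1
G(10) = mex{1,1} = 0
G(11) = mex{0,0} = 1
G(12) = mex{1,1} = 0
G(13) = mex{0,0} = 1
G(14) = mex{1,1} = 0
G(15) = mex{0,0} = 1
G(16) = mex{1,1} = 0
G_A(16) = 0.
Pile B, S = {1, 2, 4, 7}:
G(0) = 0
G(1) = mex{0} = 1
G(2) = mex{1,0} = 2
G(3) = mex{2,1} = 0
G(4) = mex{0,2,0} = 1
G(5) = mex{1,0,1} = 2
G(6) = mex{2,1,2} = 0
G(7) = mex{0,2,0,0} = 1
G(8) = mex{1,0,1,1} = 2
G(9) = mex{2,1,2,2} = 0
G(10) = mex{0,2,0,0} = 1
G(11) = mex{1,0,1,1} = 2
G(12) = mex{2,1,2,2} = 0
G_B(12) = 0.
Combined Grundy value = 0 ⊕ 0 = 0.

0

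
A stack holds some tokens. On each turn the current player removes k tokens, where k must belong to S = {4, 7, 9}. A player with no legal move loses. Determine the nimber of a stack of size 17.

G(0) = 0
G(1) = mex{} = 0
G(2) = mex{} = 0
G(3) = mex{} = 0
G(4) = mex{0} = 1
G(5) = mex{0} = 1
G(6) = mex{0} = 1
G(7) = mex{0,0} = 1
G(8) = mex{1,0} = 2
G(9) = mex{1,0,0} = 2
G(10) = mex{1,0,0} = 2
G(11) = mex{1,1,0} = 2
G(12) = mex{2,1,0} = 3
G(13) = mex{2,1,1} = 0
G(14) = mex{2,1,1} = 0
G(15) = mex{2,2,1} = 0
G(16) = mex{3,2,1} = 0
G(17) = mex{0,2,2} = 1

1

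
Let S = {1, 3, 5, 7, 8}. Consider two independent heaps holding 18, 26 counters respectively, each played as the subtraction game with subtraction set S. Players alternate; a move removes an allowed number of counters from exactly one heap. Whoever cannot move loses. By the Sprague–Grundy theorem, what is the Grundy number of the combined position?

All heaps use S = {1, 3, 5, 7, 8}:
G(0) = 0
G(1) = mex{0} = 1
G(2) = mex{1} = 0
G(3) = mex{0,0} = 1
G(4) = mex{1,1} = 0
G(5) = mex{0,0,0} = 1
G(6) = mex{1,1,1} = 0
G(7) = mex{0,0,0,0} = 1
G(8) = mex{1,1,1,1,0} = 2
G(9) = mex{2,0,0,0,1} = 3
G(10) = mex{3,1,1,1,0} = 2
G(11) = mex{2,2,0,0,1} = 3
G(12) = mex{3,3,1,1,0} = 2
G(13) = mex{2,2,2,0,1} = 3
G(14) = mex{3,3,3,1,0} = 2
G(15) = mex{2,2,2,2,1} = 0
G(16) = mex{0,3,3,3,2} = 1
G(17) = mex{1,2,2,2,3} = 0
G(18) = mex{0,0,3,3,2} = 1
G(19) = mex{1,1,2,2,3} = 0
G(20) = mex{0,0,0,3,2} = 1
G(21) = mex{1,1,1,2,3} = 0
G(22) = mex{0,0,0,0,2} = 1
G(23) = mex{1,1,1,1,0} = 2
G(24) = mex{2,0,0,0,1} = 3
G(25) = mex{3,1,1,1,0} = 2
G(26) = mex{2,2,0,0,1} = 3
Heap A: G(18) = 1.
Heap B: G(26) = 3.
Combined Grundy value = 1 ⊕ 3 = 2.

2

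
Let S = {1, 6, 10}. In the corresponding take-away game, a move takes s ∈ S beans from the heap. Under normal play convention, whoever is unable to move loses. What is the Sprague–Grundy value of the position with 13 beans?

2

G(0) = 0
G(1) = mex{0} = 1
G(2) = mex{1} = 0
G(3) = mex{0} = 1
G(4) = mex{1} = 0
G(5) = mex{0} = 1
G(6) = mex{1,0} = 2
G(7) = mex{2,1} = 0
G(8) = mex{0,0} = 1
G(9) = mex{1,1} = 0
G(10) = mex{0,0,0} = 1
G(11) = mex{1,1,1} = 0
G(12) = mex{0,2,0} = 1
G(13) = mex{1,0,1} = 2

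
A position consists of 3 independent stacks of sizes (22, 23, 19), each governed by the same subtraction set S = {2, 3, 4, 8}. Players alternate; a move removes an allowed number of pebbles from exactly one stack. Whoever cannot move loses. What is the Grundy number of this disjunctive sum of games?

All stacks use S = {2, 3, 4, 8}:
n :  0  1  2  3  4  5  6  7  8  9 10 11 12 13 14 15 16 17 18 19 20 21 22 23
G :  0  0  1  1  2  2  0  0  1  1  2  2  0  0  1  1  2  2  0  0  1  1  2  2
Stack A: G(22) = 2.
Stack B: G(23) = 2.
Stack C: G(19) = 0.
Combined Grundy value = 2 ⊕ 2 ⊕ 0 = 0.

0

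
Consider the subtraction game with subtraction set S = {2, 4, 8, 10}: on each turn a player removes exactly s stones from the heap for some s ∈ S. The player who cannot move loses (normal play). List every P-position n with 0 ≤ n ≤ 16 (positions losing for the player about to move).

n :  0  1  2  3  4  5  6  7  8  9 10 11 12 13 14 15 16
G :  0  0  1  1  2  2  0  0  1  1  2  2  0  0  1  1  2
P-positions are exactly the n with G(n) = 0.

0, 1, 6, 7, 12, 13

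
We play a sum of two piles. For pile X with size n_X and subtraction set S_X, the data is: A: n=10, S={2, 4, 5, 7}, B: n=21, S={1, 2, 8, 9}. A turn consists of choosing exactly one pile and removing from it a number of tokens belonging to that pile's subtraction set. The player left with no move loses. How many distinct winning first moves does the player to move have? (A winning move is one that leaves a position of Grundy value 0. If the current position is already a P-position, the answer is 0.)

Pile A, S = {2, 4, 5, 7}:
n :  0  1  2  3  4  5  6  7  8  9 10
G :  0  0  1  1  2  2  3  3  4  0  0
G_A(10) = 0.
Pile B, S = {1, 2, 8, 9}:
n :  0  1  2  3  4  5  6  7  8  9 10 11 12 13 14 15 16 17 18 19 20 21
G :  0  1  2  0  1  2  0  1  2  3  0  1  2  0  1  2  0  1  2  3  0  1
G_B(21) = 1.
Combined Grundy value = 0 ⊕ 1 = 1.
A winning move leaves total XOR = 0, i.e. changes one component's Grundy value g to g ⊕ X where X is the current total.
Pile A: need g' = 0⊕1 = 1. Options: 10−2→G=4, 10−4→G=3, 10−5→G=2, 10−7→G=1. Hits: 1.
Pile B: need g' = 1⊕1 = 0. Options: 21−1→G=0, 21−2→G=3, 21−8→G=0, 21−9→G=2. Hits: 2.

3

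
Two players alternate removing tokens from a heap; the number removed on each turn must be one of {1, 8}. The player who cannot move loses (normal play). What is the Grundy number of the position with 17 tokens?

G(0) = 0
G(1) = mex{0} = 1
G(2) = mex{1} = 0
G(3) = mex{0} = 1
G(4) = mex{1} = 0
G(5) = mex{0} = 1
G(6) = mex{1} = 0
G(7) = mex{0} = 1
G(8) = mex{1,0} = 2
G(9) = mex{2,1} = 0
G(10) = mex{0,0} = 1
G(11) = mex{1,1} = 0
G(12) = mex{0,0} = 1
G(13) = mex{1,1} = 0
G(14) = mex{0,0} = 1
G(15) = mex{1,1} = 0
G(16) = mex{0,2} = 1
G(17) = mex{1,0} = 2

2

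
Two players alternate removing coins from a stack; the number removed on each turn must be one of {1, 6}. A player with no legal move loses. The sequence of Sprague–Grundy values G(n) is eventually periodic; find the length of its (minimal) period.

n :  0  1  2  3  4  5  6  7  8  9 10 11 12 13 14 15
G :  0  1  0  1  0  1  2  0  1  0  1  0  1  2  0  1
G(n+7) = G(n) holds for n = 0,…,5 (a full window of length max(S) = 6), so the sequence is purely periodic with period 7.

7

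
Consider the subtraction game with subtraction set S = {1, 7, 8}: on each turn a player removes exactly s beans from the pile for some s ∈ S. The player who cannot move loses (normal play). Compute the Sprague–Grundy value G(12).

G(0) = 0
G(1) = mex{0} = 1
G(2) = mex{1} = 0
G(3) = mex{0} = 1
G(4) = mex{1} = 0
G(5) = mex{0} = 1
G(6) = mex{1} = 0
G(7) = mex{0,0} = 1
G(8) = mex{1,1,0} = 2
G(9) = mex{2,0,1} = 3
G(10) = mex{3,1,0} = 2
G(11) = mex{2,0,1} = 3
G(12) = mex{3,1,0} = 2

2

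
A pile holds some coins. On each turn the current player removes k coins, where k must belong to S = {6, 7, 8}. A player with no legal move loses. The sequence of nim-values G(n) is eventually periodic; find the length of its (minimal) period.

G(0) = 0
G(1) = mex{} = 0
G(2) = mex{} = 0
G(3) = mex{} = 0
G(4) = mex{} = 0
G(5) = mex{} = 0
G(6) = mex{0} = 1
G(7) = mex{0,0} = 1
G(8) = mex{0,0,0} = 1
G(9) = mex{0,0,0} = 1
G(10) = mex{0,0,0} = 1
G(11) = mex{0,0,0} = 1
G(12) = mex{1,0,0} = 2
G(13) = mex{1,1,0} = 2
G(14) = mex{1,1,1} = 0
G(15) = mex{1,1,1} = 0
G(16) = mex{1,1,1} = 0
G(17) = mex{1,1,1} = 0
G(18) = mex{2,1,1} = 0
G(19) = mex{2,2,1} = 0
G(20) = mex{0,2,2} = 1
G(21) = mex{0,0,2} = 1
G(22) = mex{0,0,0} = 1
G(23) = mex{0,0,0} = 1
G(24) = mex{0,0,0} = 1
G(25) = mex{0,0,0} = 1
G(26) = mex{1,0,0} = 2
G(27) = mex{1,1,0} = 2
G(28) = mex{1,1,1} = 0
G(29) = mex{1,1,1} = 0
G(n+14) = G(n) holds for n = 0,…,7 (a full window of length max(S) = 8), so the sequence is purely periodic with period 14.

14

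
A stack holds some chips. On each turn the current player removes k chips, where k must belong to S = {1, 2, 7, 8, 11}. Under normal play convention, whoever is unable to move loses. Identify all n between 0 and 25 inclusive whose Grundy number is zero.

0, 3, 6, 9, 12, 15, 18, 21, 24

G(0) = 0
G(1) = mex{0} = 1
G(2) = mex{1,0} = 2
G(3) = mex{2,1} = 0
G(4) = mex{0,2} = 1
G(5) = mex{1,0} = 2
G(6) = mex{2,1} = 0
G(7) = mex{0,2,0} = 1
G(8) = mex{1,0,1,0} = 2
G(9) = mex{2,1,2,1} = 0
G(10) = mex{0,2,0,2} = 1
G(11) = mex{1,0,1,0,0} = 2
G(12) = mex{2,1,2,1,1} = 0
G(13) = mex{0,2,0,2,2} = 1
G(14) = mex{1,0,1,0,0} = 2
G(15) = mex{2,1,2,1,1} = 0
G(16) = mex{0,2,0,2,2} = 1
G(17) = mex{1,0,1,0,0} = 2
G(18) = mex{2,1,2,1,1} = 0
G(19) = mex{0,2,0,2,2} = 1
G(20) = mex{1,0,1,0,0} = 2
G(21) = mex{2,1,2,1,1} = 0
G(22) = mex{0,2,0,2,2} = 1
G(23) = mex{1,0,1,0,0} = 2
G(24) = mex{2,1,2,1,1} = 0
G(25) = mex{0,2,0,2,2} = 1
P-positions are exactly the n with G(n) = 0.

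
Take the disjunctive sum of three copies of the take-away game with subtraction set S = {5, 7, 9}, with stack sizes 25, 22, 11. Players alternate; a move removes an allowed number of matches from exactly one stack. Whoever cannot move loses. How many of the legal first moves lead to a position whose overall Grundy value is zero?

2

All stacks use S = {5, 7, 9}:
n :  0  1  2  3  4  5  6  7  8  9 10 11 12 13 14 15 16 17 18 19 20 21 22 23 24 25
G :  0  0  0  0  0  1  1  1  1  1  2  2  2  2  0  0  0  0  0  1  1  1  1  1  2  2
Stack A: G(25) = 2.
Stack B: G(22) = 1.
Stack C: G(11) = 2.
Combined Grundy value = 2 ⊕ 1 ⊕ 2 = 1.
A winning move leaves total XOR = 0, i.e. changes one component's Grundy value g to g ⊕ X where X is the current total.
Stack A: need g' = 2⊕1 = 3. Options: 25−5→G=1, 25−7→G=0, 25−9→G=0. Hits: 0.
Stack B: need g' = 1⊕1 = 0. Options: 22−5→G=0, 22−7→G=0, 22−9→G=2. Hits: 2.
Stack C: need g' = 2⊕1 = 3. Options: 11−5→G=1, 11−7→G=0, 11−9→G=0. Hits: 0.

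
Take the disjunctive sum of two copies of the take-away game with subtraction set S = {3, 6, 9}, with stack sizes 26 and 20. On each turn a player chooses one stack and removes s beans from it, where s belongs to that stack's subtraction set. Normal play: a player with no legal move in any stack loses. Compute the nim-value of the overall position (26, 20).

2

All stacks use S = {3, 6, 9}:
G(0) = 0
G(1) = mex{} = 0
G(2) = mex{} = 0
G(3) = mex{0} = 1
G(4) = mex{0} = 1
G(5) = mex{0} = 1
G(6) = mex{1,0} = 2
G(7) = mex{1,0} = 2
G(8) = mex{1,0} = 2
G(9) = mex{2,1,0} = 3
G(10) = mex{2,1,0} = 3
G(11) = mex{2,1,0} = 3
G(12) = mex{3,2,1} = 0
G(13) = mex{3,2,1} = 0
G(14) = mex{3,2,1} = 0
G(15) = mex{0,3,2} = 1
G(16) = mex{0,3,2} = 1
G(17) = mex{0,3,2} = 1
G(18) = mex{1,0,3} = 2
G(19) = mex{1,0,3} = 2
G(20) = mex{1,0,3} = 2
G(21) = mex{2,1,0} = 3
G(22) = mex{2,1,0} = 3
G(23) = mex{2,1,0} = 3
G(24) = mex{3,2,1} = 0
G(25) = mex{3,2,1} = 0
G(26) = mex{3,2,1} = 0
Stack A: G(26) = 0.
Stack B: G(20) = 2.
Combined Grundy value = 0 ⊕ 2 = 2.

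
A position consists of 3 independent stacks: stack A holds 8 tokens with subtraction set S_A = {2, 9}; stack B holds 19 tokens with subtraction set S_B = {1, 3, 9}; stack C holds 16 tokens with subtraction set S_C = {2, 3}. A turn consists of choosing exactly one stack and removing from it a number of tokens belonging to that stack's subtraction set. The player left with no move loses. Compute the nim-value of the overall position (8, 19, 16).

Stack A, S = {2, 9}:
n : 0 1 2 3 4 5 6 7 8
G : 0 0 1 1 0 0 1 1 0
G_A(8) = 0.
Stack B, S = {1, 3, 9}:
G(0) = 0
G(1) = mex{0} = 1
G(2) = mex{1} = 0
G(3) = mex{0,0} = 1
G(4) = mex{1,1} = 0
G(5) = mex{0,0} = 1
G(6) = mex{1,1} = 0
G(7) = mex{0,0} = 1
G(8) = mex{1,1} = 0
G(9) = mex{0,0,0} = 1
G(10) = mex{1,1,1} = 0
G(11) = mex{0,0,0} = 1
G(12) = mex{1,1,1} = 0
G(13) = mex{0,0,0} = 1
G(14) = mex{1,1,1} = 0
G(15) = mex{0,0,0} = 1
G(16) = mex{1,1,1} = 0
G(17) = mex{0,0,0} = 1
G(18) = mex{1,1,1} = 0
G(19) = mex{0,0,0} = 1
G_B(19) = 1.
Stack C, S = {2, 3}:
G(0) = 0
G(1) = mex{} = 0
G(2) = mex{0} = 1
G(3) = mex{0,0} = 1
G(4) = mex{1,0} = 2
G(5) = mex{1,1} = 0
G(6) = mex{2,1} = 0
G(7) = mex{0,2} = 1
G(8) = mex{0,0} = 1
G(9) = mex{1,0} = 2
G(10) = mex{1,1} = 0
G(11) = mex{2,1} = 0
G(12) = mex{0,2} = 1
G(13) = mex{0,0} = 1
G(14) = mex{1,0} = 2
G(15) = mex{1,1} = 0
G(16) = mex{2,1} = 0
G_C(16) = 0.
Combined Grundy value = 0 ⊕ 1 ⊕ 0 = 1.

1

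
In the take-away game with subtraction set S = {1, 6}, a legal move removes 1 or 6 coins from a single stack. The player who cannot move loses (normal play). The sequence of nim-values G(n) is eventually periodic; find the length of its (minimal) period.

n :  0  1  2  3  4  5  6  7  8  9 10 11 12 13 14 15
G :  0  1  0  1  0  1  2  0  1  0  1  0  1  2  0  1
G(n+7) = G(n) holds for n = 0,…,5 (a full window of length max(S) = 6), so the sequence is purely periodic with period 7.

7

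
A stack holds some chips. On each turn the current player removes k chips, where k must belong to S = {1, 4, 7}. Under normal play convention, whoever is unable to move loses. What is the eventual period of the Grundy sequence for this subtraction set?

n :  0  1  2  3  4  5  6  7  8  9 10 11 12 13 14 15 16 17
G :  0  1  0  1  2  0  1  2  0  1  0  1  2  0  1  2  0  1
G(n+8) = G(n) holds for n = 0,…,6 (a full window of length max(S) = 7), so the sequence is purely periodic with period 8.

8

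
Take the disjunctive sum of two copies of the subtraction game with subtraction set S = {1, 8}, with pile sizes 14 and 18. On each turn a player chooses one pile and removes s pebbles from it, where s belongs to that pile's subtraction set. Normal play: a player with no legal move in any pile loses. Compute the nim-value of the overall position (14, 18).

1

All piles use S = {1, 8}:
n :  0  1  2  3  4  5  6  7  8  9 10 11 12 13 14 15 16 17 18
G :  0  1  0  1  0  1  0  1  2  0  1  0  1  0  1  0  1  2  0
Pile A: G(14) = 1.
Pile B: G(18) = 0.
Combined Grundy value = 1 ⊕ 0 = 1.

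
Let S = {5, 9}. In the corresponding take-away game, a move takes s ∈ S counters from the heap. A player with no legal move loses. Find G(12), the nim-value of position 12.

2

n :  0  1  2  3  4  5  6  7  8  9 10 11 12
G :  0  0  0  0  0  1  1  1  1  1  2  2  2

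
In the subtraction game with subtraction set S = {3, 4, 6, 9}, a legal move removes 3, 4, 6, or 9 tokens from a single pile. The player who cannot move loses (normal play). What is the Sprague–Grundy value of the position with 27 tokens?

1

G(0) = 0
G(1) = mex{} = 0
G(2) = mex{} = 0
G(3) = mex{0} = 1
G(4) = mex{0,0} = 1
G(5) = mex{0,0} = 1
G(6) = mex{1,0,0} = 2
G(7) = mex{1,1,0} = 2
G(8) = mex{1,1,0} = 2
G(9) = mex{2,1,1,0} = 3
G(10) = mex{2,2,1,0} = 3
G(11) = mex{2,2,1,0} = 3
G(12) = mex{3,2,2,1} = 0
G(13) = mex{3,3,2,1} = 0
G(14) = mex{3,3,2,1} = 0
G(15) = mex{0,3,3,2} = 1
G(16) = mex{0,0,3,2} = 1
G(17) = mex{0,0,3,2} = 1
G(18) = mex{1,0,0,3} = 2
G(19) = mex{1,1,0,3} = 2
G(20) = mex{1,1,0,3} = 2
G(21) = mex{2,1,1,0} = 3
G(22) = mex{2,2,1,0} = 3
G(23) = mex{2,2,1,0} = 3
G(24) = mex{3,2,2,1} = 0
G(25) = mex{3,3,2,1} = 0
G(26) = mex{3,3,2,1} = 0
G(27) = mex{0,3,3,2} = 1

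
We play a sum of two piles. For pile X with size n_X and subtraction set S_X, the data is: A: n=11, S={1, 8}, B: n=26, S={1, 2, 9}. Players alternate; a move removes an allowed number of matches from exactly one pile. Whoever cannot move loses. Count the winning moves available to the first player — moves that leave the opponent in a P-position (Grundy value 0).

Pile A, S = {1, 8}:
n :  0  1  2  3  4  5  6  7  8  9 10 11
G :  0  1  0  1  0  1  0  1  2  0  1  0
G_A(11) = 0.
Pile B, S = {1, 2, 9}:
G(0) = 0
G(1) = mex{0} = 1
G(2) = mex{1,0} = 2
G(3) = mex{2,1} = 0
G(4) = mex{0,2} = 1
G(5) = mex{1,0} = 2
G(6) = mex{2,1} = 0
G(7) = mex{0,2} = 1
G(8) = mex{1,0} = 2
G(9) = mex{2,1,0} = 3
G(10) = mex{3,2,1} = 0
G(11) = mex{0,3,2} = 1
G(12) = mex{1,0,0} = 2
G(13) = mex{2,1,1} = 0
G(14) = mex{0,2,2} = 1
G(15) = mex{1,0,0} = 2
G(16) = mex{2,1,1} = 0
G(17) = mex{0,2,2} = 1
G(18) = mex{1,0,3} = 2
G(19) = mex{2,1,0} = 3
G(20) = mex{3,2,1} = 0
G(21) = mex{0,3,2} = 1
G(22) = mex{1,0,0} = 2
G(23) = mex{2,1,1} = 0
G(24) = mex{0,2,2} = 1
G(25) = mex{1,0,0} = 2
G(26) = mex{2,1,1} = 0
G_B(26) = 0.
Combined Grundy value = 0 ⊕ 0 = 0.
A winning move leaves total XOR = 0, i.e. changes one component's Grundy value g to g ⊕ X where X is the current total.
Pile A: target g' = 0⊕0 = 0, but every legal move changes the Grundy value (mex property), so 0 moves.
Pile B: target g' = 0⊕0 = 0, but every legal move changes the Grundy value (mex property), so 0 moves.

0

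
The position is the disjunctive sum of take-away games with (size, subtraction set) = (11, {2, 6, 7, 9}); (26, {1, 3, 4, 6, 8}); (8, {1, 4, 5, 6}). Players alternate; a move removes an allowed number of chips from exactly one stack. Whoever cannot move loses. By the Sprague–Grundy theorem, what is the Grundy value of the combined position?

4

Stack A, S = {2, 6, 7, 9}:
G(0) = 0
G(1) = mex{} = 0
G(2) = mex{0} = 1
G(3) = mex{0} = 1
G(4) = mex{1} = 0
G(5) = mex{1} = 0
G(6) = mex{0,0} = 1
G(7) = mex{0,0,0} = 1
G(8) = mex{1,1,0} = 2
G(9) = mex{1,1,1,0} = 2
G(10) = mex{2,0,1,0} = 3
G(11) = mex{2,0,0,1} = 3
G_A(11) = 3.
Stack B, S = {1, 3, 4, 6, 8}:
G(0) = 0
G(1) = mex{0} = 1
G(2) = mex{1} = 0
G(3) = mex{0,0} = 1
G(4) = mex{1,1,0} = 2
G(5) = mex{2,0,1} = 3
G(6) = mex{3,1,0,0} = 2
G(7) = mex{2,2,1,1} = 0
G(8) = mex{0,3,2,0,0} = 1
G(9) = mex{1,2,3,1,1} = 0
G(10) = mex{0,0,2,2,0} = 1
G(11) = mex{1,1,0,3,1} = 2
G(12) = mex{2,0,1,2,2} = 3
G(13) = mex{3,1,0,0,3} = 2
G(14) = mex{2,2,1,1,2} = 0
G(15) = mex{0,3,2,0,0} = 1
G(16) = mex{1,2,3,1,1} = 0
G(17) = mex{0,0,2,2,0} = 1
G(18) = mex{1,1,0,3,1} = 2
G(19) = mex{2,0,1,2,2} = 3
G(20) = mex{3,1,0,0,3} = 2
G(21) = mex{2,2,1,1,2} = 0
G(22) = mex{0,3,2,0,0} = 1
G(23) = mex{1,2,3,1,1} = 0
G(24) = mex{0,0,2,2,0} = 1
G(25) = mex{1,1,0,3,1} = 2
G(26) = mex{2,0,1,2,2} = 3
G_B(26) = 3.
Stack C, S = {1, 4, 5, 6}:
G(0) = 0
G(1) = mex{0} = 1
G(2) = mex{1} = 0
G(3) = mex{0} = 1
G(4) = mex{1,0} = 2
G(5) = mex{2,1,0} = 3
G(6) = mex{3,0,1,0} = 2
G(7) = mex{2,1,0,1} = 3
G(8) = mex{3,2,1,0} = 4
G_C(8) = 4.
Combined Grundy value = 3 ⊕ 3 ⊕ 4 = 4.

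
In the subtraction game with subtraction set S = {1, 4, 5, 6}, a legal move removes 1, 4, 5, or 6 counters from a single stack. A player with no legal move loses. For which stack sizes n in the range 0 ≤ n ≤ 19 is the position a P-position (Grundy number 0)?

0, 2, 9, 11, 18

n :  0  1  2  3  4  5  6  7  8  9 10 11 12 13 14 15 16 17 18 19
G :  0  1  0  1  2  3  2  3  4  0  1  0  1  2  3  2  3  4  0  1
P-positions are exactly the n with G(n) = 0.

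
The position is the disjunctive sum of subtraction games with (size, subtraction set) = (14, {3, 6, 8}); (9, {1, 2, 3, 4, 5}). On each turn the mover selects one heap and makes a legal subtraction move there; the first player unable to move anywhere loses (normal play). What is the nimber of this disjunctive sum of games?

2

Heap A, S = {3, 6, 8}:
G(0) = 0
G(1) = mex{} = 0
G(2) = mex{} = 0
G(3) = mex{0} = 1
G(4) = mex{0} = 1
G(5) = mex{0} = 1
G(6) = mex{1,0} = 2
G(7) = mex{1,0} = 2
G(8) = mex{1,0,0} = 2
G(9) = mex{2,1,0} = 3
G(10) = mex{2,1,0} = 3
G(11) = mex{2,1,1} = 0
G(12) = mex{3,2,1} = 0
G(13) = mex{3,2,1} = 0
G(14) = mex{0,2,2} = 1
G_A(14) = 1.
Heap B, S = {1, 2, 3, 4, 5}:
G(0) = 0
G(1) = mex{0} = 1
G(2) = mex{1,0} = 2
G(3) = mex{2,1,0} = 3
G(4) = mex{3,2,1,0} = 4
G(5) = mex{4,3,2,1,0} = 5
G(6) = mex{5,4,3,2,1} = 0
G(7) = mex{0,5,4,3,2} = 1
G(8) = mex{1,0,5,4,3} = 2
G(9) = mex{2,1,0,5,4} = 3
G_B(9) = 3.
Combined Grundy value = 1 ⊕ 3 = 2.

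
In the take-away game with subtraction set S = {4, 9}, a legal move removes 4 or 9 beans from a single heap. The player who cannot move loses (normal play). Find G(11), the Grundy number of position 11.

2

n :  0  1  2  3  4  5  6  7  8  9 10 11
G :  0  0  0  0  1  1  1  1  0  2  2  2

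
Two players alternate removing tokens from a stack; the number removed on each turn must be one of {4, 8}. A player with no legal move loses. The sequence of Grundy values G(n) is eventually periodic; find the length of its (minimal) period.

12

n :  0  1  2  3  4  5  6  7  8  9 10 11 12 13 14 15 16 17 18 19 20 21 22 23 24 25
G :  0  0  0  0  1  1  1  1  2  2  2  2  0  0  0  0  1  1  1  1  2  2  2  2  0  0
G(n+12) = G(n) holds for n = 0,…,7 (a full window of length max(S) = 8), so the sequence is purely periodic with period 12.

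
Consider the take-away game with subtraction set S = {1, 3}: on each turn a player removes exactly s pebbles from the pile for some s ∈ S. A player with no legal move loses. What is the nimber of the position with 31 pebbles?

1

G(0) = 0
G(1) = mex{0} = 1
G(2) = mex{1} = 0
G(3) = mex{0,0} = 1
G(4) = mex{1,1} = 0
G(5) = mex{0,0} = 1
G(6) = mex{1,1} = 0
G(7) = mex{0,0} = 1
G(8) = mex{1,1} = 0
G(9) = mex{0,0} = 1
G(10) = mex{1,1} = 0
G(11) = mex{0,0} = 1
G(12) = mex{1,1} = 0
G(13) = mex{0,0} = 1
G(14) = mex{1,1} = 0
G(15) = mex{0,0} = 1
G(16) = mex{1,1} = 0
G(17) = mex{0,0} = 1
G(18) = mex{1,1} = 0
G(19) = mex{0,0} = 1
G(20) = mex{1,1} = 0
G(21) = mex{0,0} = 1
G(22) = mex{1,1} = 0
G(23) = mex{0,0} = 1
G(24) = mex{1,1} = 0
G(25) = mex{0,0} = 1
G(26) = mex{1,1} = 0
G(27) = mex{0,0} = 1
G(28) = mex{1,1} = 0
G(29) = mex{0,0} = 1
G(30) = mex{1,1} = 0
G(31) = mex{0,0} = 1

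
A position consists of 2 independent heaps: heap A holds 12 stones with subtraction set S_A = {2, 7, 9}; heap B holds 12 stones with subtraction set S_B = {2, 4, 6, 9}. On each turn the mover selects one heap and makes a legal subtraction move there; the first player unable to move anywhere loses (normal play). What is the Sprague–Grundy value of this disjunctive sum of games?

Heap A, S = {2, 7, 9}:
G(0) = 0
G(1) = mex{} = 0
G(2) = mex{0} = 1
G(3) = mex{0} = 1
G(4) = mex{1} = 0
G(5) = mex{1} = 0
G(6) = mex{0} = 1
G(7) = mex{0,0} = 1
G(8) = mex{1,0} = 2
G(9) = mex{1,1,0} = 2
G(10) = mex{2,1,0} = 3
G(11) = mex{2,0,1} = 3
G(12) = mex{3,0,1} = 2
G_A(12) = 2.
Heap B, S = {2, 4, 6, 9}:
n :  0  1  2  3  4  5  6  7  8  9 10 11 12
G :  0  0  1  1  2  2  3  3  0  4  1  0  2
G_B(12) = 2.
Combined Grundy value = 2 ⊕ 2 = 0.

0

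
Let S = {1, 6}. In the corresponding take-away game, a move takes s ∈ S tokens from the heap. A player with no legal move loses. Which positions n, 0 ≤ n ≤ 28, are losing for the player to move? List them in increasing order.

n :  0  1  2  3  4  5  6  7  8  9 10 11 12 13 14 15 16 17 18 19 20 21 22 23 24 25 26 27 28
G :  0  1  0  1  0  1  2  0  1  0  1  0  1  2  0  1  0  1  0  1  2  0  1  0  1  0  1  2  0
P-positions are exactly the n with G(n) = 0.

0, 2, 4, 7, 9, 11, 14, 16, 18, 21, 23, 25, 28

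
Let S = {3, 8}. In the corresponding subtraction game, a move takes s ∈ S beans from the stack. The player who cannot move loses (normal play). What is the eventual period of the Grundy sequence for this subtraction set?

G(0) = 0
G(1) = mex{} = 0
G(2) = mex{} = 0
G(3) = mex{0} = 1
G(4) = mex{0} = 1
G(5) = mex{0} = 1
G(6) = mex{1} = 0
G(7) = mex{1} = 0
G(8) = mex{1,0} = 2
G(9) = mex{0,0} = 1
G(10) = mex{0,0} = 1
G(11) = mex{2,1} = 0
G(12) = mex{1,1} = 0
G(13) = mex{1,1} = 0
G(14) = mex{0,0} = 1
G(15) = mex{0,0} = 1
G(16) = mex{0,2} = 1
G(17) = mex{1,1} = 0
G(18) = mex{1,1} = 0
G(19) = mex{1,0} = 2
G(20) = mex{0,0} = 1
G(21) = mex{0,0} = 1
G(22) = mex{2,1} = 0
G(23) = mex{1,1} = 0
G(n+11) = G(n) holds for n = 0,…,7 (a full window of length max(S) = 8), so the sequence is purely periodic with period 11.

11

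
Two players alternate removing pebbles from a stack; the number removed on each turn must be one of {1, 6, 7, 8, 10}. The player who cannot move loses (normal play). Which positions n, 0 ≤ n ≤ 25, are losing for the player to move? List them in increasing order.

G(0) = 0
G(1) = mex{0} = 1
G(2) = mex{1} = 0
G(3) = mex{0} = 1
G(4) = mex{1} = 0
G(5) = mex{0} = 1
G(6) = mex{1,0} = 2
G(7) = mex{2,1,0} = 3
G(8) = mex{3,0,1,0} = 2
G(9) = mex{2,1,0,1} = 3
G(10) = mex{3,0,1,0,0} = 2
G(11) = mex{2,1,0,1,1} = 3
G(12) = mex{3,2,1,0,0} = 4
G(13) = mex{4,3,2,1,1} = 0
G(14) = mex{0,2,3,2,0} = 1
G(15) = mex{1,3,2,3,1} = 0
G(16) = mex{0,2,3,2,2} = 1
G(17) = mex{1,3,2,3,3} = 0
G(18) = mex{0,4,3,2,2} = 1
G(19) = mex{1,0,4,3,3} = 2
G(20) = mex{2,1,0,4,2} = 3
G(21) = mex{3,0,1,0,3} = 2
G(22) = mex{2,1,0,1,4} = 3
G(23) = mex{3,0,1,0,0} = 2
G(24) = mex{2,1,0,1,1} = 3
G(25) = mex{3,2,1,0,0} = 4
P-positions are exactly the n with G(n) = 0.

0, 2, 4, 13, 15, 17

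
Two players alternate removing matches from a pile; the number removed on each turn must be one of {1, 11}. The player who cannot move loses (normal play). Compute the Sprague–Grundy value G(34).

0

n :  0  1  2  3  4  5  6  7  8  9 10 11 12 13 14 15 16 17 18 19 20 21 22 23 24 25 26 27 28 29 30 31 32 33 34
G :  0  1  0  1  0  1  0  1  0  1  0  1  0  1  0  1  0  1  0  1  0  1  0  1  0  1  0  1  0  1  0  1  0  1  0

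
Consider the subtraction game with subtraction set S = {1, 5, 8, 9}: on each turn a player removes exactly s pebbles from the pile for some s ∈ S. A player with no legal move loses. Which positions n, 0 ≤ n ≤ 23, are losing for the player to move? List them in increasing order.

G(0) = 0
G(1) = mex{0} = 1
G(2) = mex{1} = 0
G(3) = mex{0} = 1
G(4) = mex{1} = 0
G(5) = mex{0,0} = 1
G(6) = mex{1,1} = 0
G(7) = mex{0,0} = 1
G(8) = mex{1,1,0} = 2
G(9) = mex{2,0,1,0} = 3
G(10) = mex{3,1,0,1} = 2
G(11) = mex{2,0,1,0} = 3
G(12) = mex{3,1,0,1} = 2
G(13) = mex{2,2,1,0} = 3
G(14) = mex{3,3,0,1} = 2
G(15) = mex{2,2,1,0} = 3
G(16) = mex{3,3,2,1} = 0
G(17) = mex{0,2,3,2} = 1
G(18) = mex{1,3,2,3} = 0
G(19) = mex{0,2,3,2} = 1
G(20) = mex{1,3,2,3} = 0
G(21) = mex{0,0,3,2} = 1
G(22) = mex{1,1,2,3} = 0
G(23) = mex{0,0,3,2} = 1
P-positions are exactly the n with G(n) = 0.

0, 2, 4, 6, 16, 18, 20, 22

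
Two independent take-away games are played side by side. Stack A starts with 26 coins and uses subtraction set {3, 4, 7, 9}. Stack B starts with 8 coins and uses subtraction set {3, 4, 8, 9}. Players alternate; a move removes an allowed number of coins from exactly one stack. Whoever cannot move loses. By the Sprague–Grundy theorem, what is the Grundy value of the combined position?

Stack A, S = {3, 4, 7, 9}:
n :  0  1  2  3  4  5  6  7  8  9 10 11 12 13 14 15 16 17 18 19 20 21 22 23 24 25 26
G :  0  0  0  1  1  1  2  2  2  3  3  3  0  0  0  1  1  1  2  2  2  3  3  3  0  0  0
G_A(26) = 0.
Stack B, S = {3, 4, 8, 9}:
n : 0 1 2 3 4 5 6 7 8
G : 0 0 0 1 1 1 2 0 2
G_B(8) = 2.
Combined Grundy value = 0 ⊕ 2 = 2.

2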